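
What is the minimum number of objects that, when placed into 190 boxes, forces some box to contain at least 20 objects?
n = (20 − 1)·190 + 1 = 3611

By the generalised pigeonhole principle, to guarantee some box contains ≥ r objects we need more than (r − 1) · k objects total. Threshold: n = (r − 1) · k + 1. With r = 20 and k = 190: n = 19 · 190 + 1 = 3610 + 1 = 3611. For n = 3610 = 19 · 190, we can put exactly 19 objects in every box, avoiding 20 in any single one — so 3611 is tight.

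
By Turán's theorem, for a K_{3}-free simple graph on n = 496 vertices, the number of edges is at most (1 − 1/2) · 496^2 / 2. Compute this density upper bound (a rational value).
Turán density bound = (1/2) · 496^2/2 = 61504

Turán's theorem: ex(n, K_{r+1}) is achieved by the complete r-partite Turán graph T(n, r) with parts as balanced as possible, and is at most (1 − 1/r) · n^2/2. For r = 2, n = 496: the density bound is (1/2) · 246016/2 = 61504. Since 2 ∣ 496, the Turán graph T(496, 2) has parts of equal size 248, and its edge count e(T(496, 2)) = 61504 attains the density bound exactly.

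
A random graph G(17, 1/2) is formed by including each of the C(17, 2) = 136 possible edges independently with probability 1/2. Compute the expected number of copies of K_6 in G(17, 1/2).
E[# K_6] = C(17, 6) · (1/2)^C(6, 2) = 12376 / 2^15 = 1547/4096 ≈ 0.377686

For each 6-subset S of vertices (there are C(17, 6) = 12376 such S), let X_S = 1 if S induces a K_6 (all C(6, 2) = 15 edges present). Then P(X_S = 1) = (1/2)^15 = 1/32768. By linearity of expectation, E[# K_6] = C(17, 6) · (1/2)^15 = 12376 / 32768 = 1547/4096 ≈ 0.377686.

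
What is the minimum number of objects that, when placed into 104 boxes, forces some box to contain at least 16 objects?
n = (16 − 1)·104 + 1 = 1561

By the generalised pigeonhole principle, to guarantee some box contains ≥ r objects we need more than (r − 1) · k objects total. Threshold: n = (r − 1) · k + 1. With r = 16 and k = 104: n = 15 · 104 + 1 = 1560 + 1 = 1561. For n = 1560 = 15 · 104, we can put exactly 15 objects in every box, avoiding 16 in any single one — so 1561 is tight.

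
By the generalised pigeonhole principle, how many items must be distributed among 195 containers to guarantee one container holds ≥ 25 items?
n = (25 − 1)·195 + 1 = 4681

By the generalised pigeonhole principle, to guarantee some box contains ≥ r objects we need more than (r − 1) · k objects total. Threshold: n = (r − 1) · k + 1. With r = 25 and k = 195: n = 24 · 195 + 1 = 4680 + 1 = 4681. For n = 4680 = 24 · 195, we can put exactly 24 objects in every box, avoiding 25 in any single one — so 4681 is tight.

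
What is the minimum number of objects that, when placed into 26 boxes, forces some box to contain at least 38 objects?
n = (38 − 1)·26 + 1 = 963

By the generalised pigeonhole principle, to guarantee some box contains ≥ r objects we need more than (r − 1) · k objects total. Threshold: n = (r − 1) · k + 1. With r = 38 and k = 26: n = 37 · 26 + 1 = 962 + 1 = 963. For n = 962 = 37 · 26, we can put exactly 37 objects in every box, avoiding 38 in any single one — so 963 is tight.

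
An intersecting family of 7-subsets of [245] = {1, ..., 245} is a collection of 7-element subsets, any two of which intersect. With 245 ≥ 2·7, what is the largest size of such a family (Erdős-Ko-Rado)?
max |F| = C(244, 6) = 275489565912

The Erdős-Ko-Rado theorem states: for n ≥ 2k, an intersecting family of k-subsets of an n-element set has size at most C(n − 1, k − 1), with equality for 'star' families {A ⊆ [n] : |A| = k, i ∈ A} (fix an element i). For n = 245, k = 7: C(244, 6) = 275489565912.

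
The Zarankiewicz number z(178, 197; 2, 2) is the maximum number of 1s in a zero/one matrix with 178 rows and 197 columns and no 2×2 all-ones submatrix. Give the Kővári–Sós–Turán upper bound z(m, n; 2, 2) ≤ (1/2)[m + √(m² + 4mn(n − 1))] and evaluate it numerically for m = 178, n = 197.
z(178, 197; 2, 2) ≤ (1/2)[178 + √(178² + 4·178·197·196)] = (1/2)[178 + √27523428] = 2712.1388

Kővári–Sós–Turán: let r_1, ..., r_178 be the row sums and z = Σ r_i the total number of 1s. Each pair of columns can share at most one row with both entries 1 (else a 2×2 all-ones block appears), so Σ_i C(r_i, 2) ≤ C(197, 2) = 19306. By convexity Σ_i C(r_i, 2) ≥ 178·C(z/178, 2) = z(z − 178)/(2·178), giving z² − 178z − 178·197·196 ≤ 0 and hence z ≤ (1/2)[178 + √(31684 + 4·6872936)] = (1/2)[178 + √27523428] ≈ (1/2)(178 + 5246.2775) = 2712.1388.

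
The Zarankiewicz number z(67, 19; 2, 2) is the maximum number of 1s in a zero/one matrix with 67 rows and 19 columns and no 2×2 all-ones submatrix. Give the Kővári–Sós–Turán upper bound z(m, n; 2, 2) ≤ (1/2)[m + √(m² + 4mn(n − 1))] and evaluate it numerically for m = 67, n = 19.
z(67, 19; 2, 2) ≤ (1/2)[67 + √(67² + 4·67·19·18)] = (1/2)[67 + √96145] = 188.5363

Kővári–Sós–Turán: let r_1, ..., r_67 be the row sums and z = Σ r_i the total number of 1s. Each pair of columns can share at most one row with both entries 1 (else a 2×2 all-ones block appears), so Σ_i C(r_i, 2) ≤ C(19, 2) = 171. By convexity Σ_i C(r_i, 2) ≥ 67·C(z/67, 2) = z(z − 67)/(2·67), giving z² − 67z − 67·19·18 ≤ 0 and hence z ≤ (1/2)[67 + √(4489 + 4·22914)] = (1/2)[67 + √96145] ≈ (1/2)(67 + 310.0726) = 188.5363.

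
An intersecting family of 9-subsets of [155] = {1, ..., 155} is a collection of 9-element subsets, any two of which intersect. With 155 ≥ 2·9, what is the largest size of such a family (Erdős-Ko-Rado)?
max |F| = C(154, 8) = 6521818990995

Erdős-Ko-Rado (1961): when n ≥ 2k, max |F| = C(n−1, k−1). The bound is attained by the star {A : i ∈ A} for any fixed i ∈ [n]. Here C(155−1, 9−1) = C(154, 8) = 6521818990995.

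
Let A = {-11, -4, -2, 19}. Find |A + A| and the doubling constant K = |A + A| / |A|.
K = |A + A| / |A| = 10/4 = 5/2

Enumerate A + A = {a + b : a, b ∈ A}. With |A| = 4, there are |A|^2 = 16 ordered sum pairs; collecting distinct values, A + A = {-22, -15, -13, -8, -6, -4, 8, 15, 17, 38}, so |A + A| = 10. Thus K = 10/4 = 5/2. For comparison, the minimum possible |A + A| over all 4-element sets is 2·4 − 1 = 7 (so min K = 7/4), attained only by arithmetic progressions.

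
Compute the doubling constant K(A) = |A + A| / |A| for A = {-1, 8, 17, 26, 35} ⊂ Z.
K = |A + A| / |A| = 9/5

Enumerate A + A = {a + b : a, b ∈ A}. With |A| = 5, there are |A|^2 = 25 ordered sum pairs; collecting distinct values, A + A = {-2, 7, 16, 25, 34, 43, 52, 61, 70}, so |A + A| = 9. Thus K = 9/5. Here |A + A| = 2|A| − 1 = 9, the minimum possible — so K = 9/5 is minimal, which holds iff A is an arithmetic progression.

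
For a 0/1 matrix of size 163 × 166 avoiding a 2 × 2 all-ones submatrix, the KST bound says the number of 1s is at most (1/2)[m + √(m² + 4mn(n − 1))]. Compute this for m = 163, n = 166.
z(163, 166; 2, 2) ≤ (1/2)[163 + √(163² + 4·163·166·165)] = (1/2)[163 + √17884849] = 2196.0241

Kővári–Sós–Turán: let r_1, ..., r_163 be the row sums and z = Σ r_i the total number of 1s. Each pair of columns can share at most one row with both entries 1 (else a 2×2 all-ones block appears), so Σ_i C(r_i, 2) ≤ C(166, 2) = 13695. By convexity Σ_i C(r_i, 2) ≥ 163·C(z/163, 2) = z(z − 163)/(2·163), giving z² − 163z − 163·166·165 ≤ 0 and hence z ≤ (1/2)[163 + √(26569 + 4·4464570)] = (1/2)[163 + √17884849] ≈ (1/2)(163 + 4229.0482) = 2196.0241.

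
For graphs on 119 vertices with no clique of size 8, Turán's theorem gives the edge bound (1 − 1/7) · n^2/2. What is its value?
Turán density bound = (6/7) · 119^2/2 = 6069

Turán's theorem: ex(n, K_{r+1}) is achieved by the complete r-partite Turán graph T(n, r) with parts as balanced as possible, and is at most (1 − 1/r) · n^2/2. For r = 7, n = 119: the density bound is (6/7) · 14161/2 = 6069. Since 7 ∣ 119, the Turán graph T(119, 7) has parts of equal size 17, and its edge count e(T(119, 7)) = 6069 attains the density bound exactly.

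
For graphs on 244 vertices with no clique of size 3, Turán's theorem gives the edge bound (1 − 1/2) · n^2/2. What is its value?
Turán density bound = (1/2) · 244^2/2 = 14884

Turán's theorem: ex(n, K_{r+1}) is achieved by the complete r-partite Turán graph T(n, r) with parts as balanced as possible, and is at most (1 − 1/r) · n^2/2. For r = 2, n = 244: the density bound is (1/2) · 59536/2 = 14884. Since 2 ∣ 244, the Turán graph T(244, 2) has parts of equal size 122, and its edge count e(T(244, 2)) = 14884 attains the density bound exactly.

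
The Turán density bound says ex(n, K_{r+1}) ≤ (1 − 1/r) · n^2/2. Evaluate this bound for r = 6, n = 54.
Turán density bound = (5/6) · 54^2/2 = 1215

Turán's theorem: ex(n, K_{r+1}) is achieved by the complete r-partite Turán graph T(n, r) with parts as balanced as possible, and is at most (1 − 1/r) · n^2/2. For r = 6, n = 54: the density bound is (5/6) · 2916/2 = 1215. Since 6 ∣ 54, the Turán graph T(54, 6) has parts of equal size 9, and its edge count e(T(54, 6)) = 1215 attains the density bound exactly.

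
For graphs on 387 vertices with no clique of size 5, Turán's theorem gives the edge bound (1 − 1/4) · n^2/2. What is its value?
Turán density bound = (3/4) · 387^2/2 = 449307/8 ≈ 56163.375

Turán's theorem: ex(n, K_{r+1}) is achieved by the complete r-partite Turán graph T(n, r) with parts as balanced as possible, and is at most (1 − 1/r) · n^2/2. For r = 4, n = 387: the density bound is (3/4) · 149769/2 = 449307/8 ≈ 56163.375. The integer-valued extremum is e(T(387, 4)) = 56163, which is strictly less than the density bound 449307/8 since 4 ∤ 387 (the parts of T(387, 4) cannot all be equal).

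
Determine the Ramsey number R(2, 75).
R(2, 75) = 75

R(2, k) = k for all k ≥ 2: in a 2-colouring of K_k, either some edge is red (a red K_2) or all edges are blue (a blue K_k). And K_{74} coloured all-blue has no blue K_75, so R(2, 75) > 74. Hence R(2, 75) = 75.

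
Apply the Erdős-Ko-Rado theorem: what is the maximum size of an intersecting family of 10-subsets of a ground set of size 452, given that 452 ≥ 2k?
max |F| = C(451, 9) = 1963086637803625400

Erdős-Ko-Rado (1961): when n ≥ 2k, max |F| = C(n−1, k−1). The bound is attained by the star {A : i ∈ A} for any fixed i ∈ [n]. Here C(452−1, 10−1) = C(451, 9) = 1963086637803625400.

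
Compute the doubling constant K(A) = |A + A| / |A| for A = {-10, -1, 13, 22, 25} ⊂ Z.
K = |A + A| / |A| = 14/5

Enumerate A + A = {a + b : a, b ∈ A}. With |A| = 5, there are |A|^2 = 25 ordered sum pairs; collecting distinct values, A + A = {-20, -11, -2, 3, 12, 15, 21, 24, 26, 35, 38, 44, 47, 50}, so |A + A| = 14. Thus K = 14/5. For comparison, the minimum possible |A + A| over all 5-element sets is 2·5 − 1 = 9 (so min K = 9/5), attained only by arithmetic progressions.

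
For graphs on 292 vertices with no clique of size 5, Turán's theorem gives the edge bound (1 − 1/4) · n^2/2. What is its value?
Turán density bound = (3/4) · 292^2/2 = 31974

Turán's theorem: ex(n, K_{r+1}) is achieved by the complete r-partite Turán graph T(n, r) with parts as balanced as possible, and is at most (1 − 1/r) · n^2/2. For r = 4, n = 292: the density bound is (3/4) · 85264/2 = 31974. Since 4 ∣ 292, the Turán graph T(292, 4) has parts of equal size 73, and its edge count e(T(292, 4)) = 31974 attains the density bound exactly.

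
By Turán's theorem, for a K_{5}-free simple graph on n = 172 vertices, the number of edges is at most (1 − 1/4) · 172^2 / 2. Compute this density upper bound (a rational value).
Turán density bound = (3/4) · 172^2/2 = 11094

Turán's theorem: ex(n, K_{r+1}) is achieved by the complete r-partite Turán graph T(n, r) with parts as balanced as possible, and is at most (1 − 1/r) · n^2/2. For r = 4, n = 172: the density bound is (3/4) · 29584/2 = 11094. Since 4 ∣ 172, the Turán graph T(172, 4) has parts of equal size 43, and its edge count e(T(172, 4)) = 11094 attains the density bound exactly.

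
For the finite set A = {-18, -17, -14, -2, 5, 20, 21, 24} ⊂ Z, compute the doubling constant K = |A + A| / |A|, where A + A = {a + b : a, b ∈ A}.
K = |A + A| / |A| = 31/8

Enumerate A + A = {a + b : a, b ∈ A}. With |A| = 8, there are |A|^2 = 64 ordered sum pairs; collecting distinct values, A + A = {-36, -35, -34, -32, -31, -28, -20, -19, -16, -13, -12, -9, -4, 2, 3, 4, 6, 7, 10, 18, 19, 22, 25, 26, 29, 40, 41, 42, 44, 45, 48}, so |A + A| = 31. Thus K = 31/8. For comparison, the minimum possible |A + A| over all 8-element sets is 2·8 − 1 = 15 (so min K = 15/8), attained only by arithmetic progressions.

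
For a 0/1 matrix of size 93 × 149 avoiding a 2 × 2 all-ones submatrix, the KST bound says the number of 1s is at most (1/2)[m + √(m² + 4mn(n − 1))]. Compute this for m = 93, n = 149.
z(93, 149; 2, 2) ≤ (1/2)[93 + √(93² + 4·93·149·148)] = (1/2)[93 + √8211993] = 1479.3288

Kővári–Sós–Turán: let r_1, ..., r_93 be the row sums and z = Σ r_i the total number of 1s. Each pair of columns can share at most one row with both entries 1 (else a 2×2 all-ones block appears), so Σ_i C(r_i, 2) ≤ C(149, 2) = 11026. By convexity Σ_i C(r_i, 2) ≥ 93·C(z/93, 2) = z(z − 93)/(2·93), giving z² − 93z − 93·149·148 ≤ 0 and hence z ≤ (1/2)[93 + √(8649 + 4·2050836)] = (1/2)[93 + √8211993] ≈ (1/2)(93 + 2865.6575) = 1479.3288.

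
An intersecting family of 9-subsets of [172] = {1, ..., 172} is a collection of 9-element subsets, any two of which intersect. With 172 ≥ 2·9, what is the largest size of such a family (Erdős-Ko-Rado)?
max |F| = C(171, 8) = 15355814110065

The Erdős-Ko-Rado theorem states: for n ≥ 2k, an intersecting family of k-subsets of an n-element set has size at most C(n − 1, k − 1), with equality for 'star' families {A ⊆ [n] : |A| = k, i ∈ A} (fix an element i). For n = 172, k = 9: C(171, 8) = 15355814110065.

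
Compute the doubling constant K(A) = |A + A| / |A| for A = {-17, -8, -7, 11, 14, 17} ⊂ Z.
K = |A + A| / |A| = 20/6 = 10/3

Enumerate A + A = {a + b : a, b ∈ A}. With |A| = 6, there are |A|^2 = 36 ordered sum pairs; collecting distinct values, A + A = {-34, -25, -24, -16, -15, -14, -6, -3, 0, 3, 4, 6, 7, 9, 10, 22, 25, 28, 31, 34}, so |A + A| = 20. Thus K = 20/6 = 10/3. For comparison, the minimum possible |A + A| over all 6-element sets is 2·6 − 1 = 11 (so min K = 11/6), attained only by arithmetic progressions.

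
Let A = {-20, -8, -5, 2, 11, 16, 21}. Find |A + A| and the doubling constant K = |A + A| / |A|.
K = |A + A| / |A| = 26/7

Enumerate A + A = {a + b : a, b ∈ A}. With |A| = 7, there are |A|^2 = 49 ordered sum pairs; collecting distinct values, A + A = {-40, -28, -25, -18, -16, -13, -10, -9, -6, -4, -3, 1, 3, 4, 6, 8, 11, 13, 16, 18, 22, 23, 27, 32, 37, 42}, so |A + A| = 26. Thus K = 26/7. For comparison, the minimum possible |A + A| over all 7-element sets is 2·7 − 1 = 13 (so min K = 13/7), attained only by arithmetic progressions.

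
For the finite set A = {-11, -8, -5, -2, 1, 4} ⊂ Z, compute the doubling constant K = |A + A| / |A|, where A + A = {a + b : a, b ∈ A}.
K = |A + A| / |A| = 11/6

Enumerate A + A = {a + b : a, b ∈ A}. With |A| = 6, there are |A|^2 = 36 ordered sum pairs; collecting distinct values, A + A = {-22, -19, -16, -13, -10, -7, -4, -1, 2, 5, 8}, so |A + A| = 11. Thus K = 11/6. Here |A + A| = 2|A| − 1 = 11, the minimum possible — so K = 11/6 is minimal, which holds iff A is an arithmetic progression.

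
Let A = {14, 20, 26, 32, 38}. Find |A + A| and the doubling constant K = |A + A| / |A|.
K = |A + A| / |A| = 9/5

Enumerate A + A = {a + b : a, b ∈ A}. With |A| = 5, there are |A|^2 = 25 ordered sum pairs; collecting distinct values, A + A = {28, 34, 40, 46, 52, 58, 64, 70, 76}, so |A + A| = 9. Thus K = 9/5. Here |A + A| = 2|A| − 1 = 9, the minimum possible — so K = 9/5 is minimal, which holds iff A is an arithmetic progression.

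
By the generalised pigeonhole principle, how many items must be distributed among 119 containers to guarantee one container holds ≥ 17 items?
n = (17 − 1)·119 + 1 = 1905

By the generalised pigeonhole principle, to guarantee some box contains ≥ r objects we need more than (r − 1) · k objects total. Threshold: n = (r − 1) · k + 1. With r = 17 and k = 119: n = 16 · 119 + 1 = 1904 + 1 = 1905. For n = 1904 = 16 · 119, we can put exactly 16 objects in every box, avoiding 17 in any single one — so 1905 is tight.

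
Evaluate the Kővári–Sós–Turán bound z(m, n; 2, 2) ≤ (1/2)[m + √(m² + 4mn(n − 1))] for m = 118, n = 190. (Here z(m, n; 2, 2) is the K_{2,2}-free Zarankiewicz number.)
z(118, 190; 2, 2) ≤ (1/2)[118 + √(118² + 4·118·190·189)] = (1/2)[118 + √16963444] = 2118.3351

Kővári–Sós–Turán: let r_1, ..., r_118 be the row sums and z = Σ r_i the total number of 1s. Each pair of columns can share at most one row with both entries 1 (else a 2×2 all-ones block appears), so Σ_i C(r_i, 2) ≤ C(190, 2) = 17955. By convexity Σ_i C(r_i, 2) ≥ 118·C(z/118, 2) = z(z − 118)/(2·118), giving z² − 118z − 118·190·189 ≤ 0 and hence z ≤ (1/2)[118 + √(13924 + 4·4237380)] = (1/2)[118 + √16963444] ≈ (1/2)(118 + 4118.6702) = 2118.3351.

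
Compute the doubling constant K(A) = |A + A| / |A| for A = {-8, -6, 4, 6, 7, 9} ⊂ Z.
K = |A + A| / |A| = 18/6 = 3

Enumerate A + A = {a + b : a, b ∈ A}. With |A| = 6, there are |A|^2 = 36 ordered sum pairs; collecting distinct values, A + A = {-16, -14, -12, -4, -2, -1, 0, 1, 3, 8, 10, 11, 12, 13, 14, 15, 16, 18}, so |A + A| = 18. Thus K = 18/6 = 3. For comparison, the minimum possible |A + A| over all 6-element sets is 2·6 − 1 = 11 (so min K = 11/6), attained only by arithmetic progressions.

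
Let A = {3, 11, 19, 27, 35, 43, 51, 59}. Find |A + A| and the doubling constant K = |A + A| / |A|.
K = |A + A| / |A| = 15/8

Enumerate A + A = {a + b : a, b ∈ A}. With |A| = 8, there are |A|^2 = 64 ordered sum pairs; collecting distinct values, A + A = {6, 14, 22, 30, 38, 46, 54, 62, 70, 78, 86, 94, 102, 110, 118}, so |A + A| = 15. Thus K = 15/8. Here |A + A| = 2|A| − 1 = 15, the minimum possible — so K = 15/8 is minimal, which holds iff A is an arithmetic progression.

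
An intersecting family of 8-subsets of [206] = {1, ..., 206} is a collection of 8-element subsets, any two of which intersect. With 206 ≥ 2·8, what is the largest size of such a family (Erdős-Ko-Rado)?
max |F| = C(205, 7) = 2721949282900

The Erdős-Ko-Rado theorem states: for n ≥ 2k, an intersecting family of k-subsets of an n-element set has size at most C(n − 1, k − 1), with equality for 'star' families {A ⊆ [n] : |A| = k, i ∈ A} (fix an element i). For n = 206, k = 8: C(205, 7) = 2721949282900.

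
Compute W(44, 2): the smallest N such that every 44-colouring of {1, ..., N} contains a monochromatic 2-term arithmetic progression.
W(44, 2) = 44 + 1 = 45

A 2-term AP is any pair of integers, so a monochromatic 2-AP exists iff some colour is used at least twice. With 44 colours, the colouring i ↦ i on {1, ..., 44} uses each colour once, avoiding any monochromatic pair, so W(44, 2) > 44. For {1, ..., 45}, pigeonhole forces two integers of the same colour, which form a monochromatic 2-AP. Hence W(44, 2) = 45.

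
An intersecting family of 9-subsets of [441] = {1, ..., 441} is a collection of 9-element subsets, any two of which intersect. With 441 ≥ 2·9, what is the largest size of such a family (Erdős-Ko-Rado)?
max |F| = C(440, 8) = 32681771773063435

Erdős-Ko-Rado (1961): when n ≥ 2k, max |F| = C(n−1, k−1). The bound is attained by the star {A : i ∈ A} for any fixed i ∈ [n]. Here C(441−1, 9−1) = C(440, 8) = 32681771773063435.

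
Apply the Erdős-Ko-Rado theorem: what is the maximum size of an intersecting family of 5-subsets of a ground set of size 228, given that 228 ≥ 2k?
max |F| = C(227, 4) = 107734200

Erdős-Ko-Rado (1961): when n ≥ 2k, max |F| = C(n−1, k−1). The bound is attained by the star {A : i ∈ A} for any fixed i ∈ [n]. Here C(228−1, 5−1) = C(227, 4) = 107734200.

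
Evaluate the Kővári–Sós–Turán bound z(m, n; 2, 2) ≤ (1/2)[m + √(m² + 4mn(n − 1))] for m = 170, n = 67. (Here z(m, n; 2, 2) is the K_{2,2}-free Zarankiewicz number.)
z(170, 67; 2, 2) ≤ (1/2)[170 + √(170² + 4·170·67·66)] = (1/2)[170 + √3035860] = 956.186

Kővári–Sós–Turán: let r_1, ..., r_170 be the row sums and z = Σ r_i the total number of 1s. Each pair of columns can share at most one row with both entries 1 (else a 2×2 all-ones block appears), so Σ_i C(r_i, 2) ≤ C(67, 2) = 2211. By convexity Σ_i C(r_i, 2) ≥ 170·C(z/170, 2) = z(z − 170)/(2·170), giving z² − 170z − 170·67·66 ≤ 0 and hence z ≤ (1/2)[170 + √(28900 + 4·751740)] = (1/2)[170 + √3035860] ≈ (1/2)(170 + 1742.3719) = 956.186.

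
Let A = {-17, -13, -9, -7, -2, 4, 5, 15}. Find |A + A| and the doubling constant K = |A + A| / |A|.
K = |A + A| / |A| = 30/8 = 15/4

Enumerate A + A = {a + b : a, b ∈ A}. With |A| = 8, there are |A|^2 = 64 ordered sum pairs; collecting distinct values, A + A = {-34, -30, -26, -24, -22, -20, -19, -18, -16, -15, -14, -13, -12, -11, -9, -8, -5, -4, -3, -2, 2, 3, 6, 8, 9, 10, 13, 19, 20, 30}, so |A + A| = 30. Thus K = 30/8 = 15/4. For comparison, the minimum possible |A + A| over all 8-element sets is 2·8 − 1 = 15 (so min K = 15/8), attained only by arithmetic progressions.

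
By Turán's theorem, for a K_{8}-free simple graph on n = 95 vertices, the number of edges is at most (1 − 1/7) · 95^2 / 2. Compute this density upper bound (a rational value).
Turán density bound = (6/7) · 95^2/2 = 27075/7 ≈ 3867.8571

Turán's theorem: ex(n, K_{r+1}) is achieved by the complete r-partite Turán graph T(n, r) with parts as balanced as possible, and is at most (1 − 1/r) · n^2/2. For r = 7, n = 95: the density bound is (6/7) · 9025/2 = 27075/7 ≈ 3867.8571. The integer-valued extremum is e(T(95, 7)) = 3867, which is strictly less than the density bound 27075/7 since 7 ∤ 95 (the parts of T(95, 7) cannot all be equal).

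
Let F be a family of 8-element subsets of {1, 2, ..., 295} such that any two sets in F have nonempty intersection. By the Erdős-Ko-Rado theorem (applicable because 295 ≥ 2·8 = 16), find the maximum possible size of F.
max |F| = C(294, 7) = 35054887942368

The Erdős-Ko-Rado theorem states: for n ≥ 2k, an intersecting family of k-subsets of an n-element set has size at most C(n − 1, k − 1), with equality for 'star' families {A ⊆ [n] : |A| = k, i ∈ A} (fix an element i). For n = 295, k = 8: C(294, 7) = 35054887942368.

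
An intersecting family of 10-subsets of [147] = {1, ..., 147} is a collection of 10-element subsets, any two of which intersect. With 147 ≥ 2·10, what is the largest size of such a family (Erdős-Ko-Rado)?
max |F| = C(146, 9) = 64593041407180

Erdős-Ko-Rado (1961): when n ≥ 2k, max |F| = C(n−1, k−1). The bound is attained by the star {A : i ∈ A} for any fixed i ∈ [n]. Here C(147−1, 10−1) = C(146, 9) = 64593041407180.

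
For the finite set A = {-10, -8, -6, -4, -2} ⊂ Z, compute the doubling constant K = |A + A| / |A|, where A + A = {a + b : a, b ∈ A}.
K = |A + A| / |A| = 9/5

Enumerate A + A = {a + b : a, b ∈ A}. With |A| = 5, there are |A|^2 = 25 ordered sum pairs; collecting distinct values, A + A = {-20, -18, -16, -14, -12, -10, -8, -6, -4}, so |A + A| = 9. Thus K = 9/5. Here |A + A| = 2|A| − 1 = 9, the minimum possible — so K = 9/5 is minimal, which holds iff A is an arithmetic progression.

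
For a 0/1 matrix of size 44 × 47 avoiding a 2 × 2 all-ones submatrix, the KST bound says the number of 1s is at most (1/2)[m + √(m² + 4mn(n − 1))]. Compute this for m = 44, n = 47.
z(44, 47; 2, 2) ≤ (1/2)[44 + √(44² + 4·44·47·46)] = (1/2)[44 + √382448] = 331.2119

Kővári–Sós–Turán: let r_1, ..., r_44 be the row sums and z = Σ r_i the total number of 1s. Each pair of columns can share at most one row with both entries 1 (else a 2×2 all-ones block appears), so Σ_i C(r_i, 2) ≤ C(47, 2) = 1081. By convexity Σ_i C(r_i, 2) ≥ 44·C(z/44, 2) = z(z − 44)/(2·44), giving z² − 44z − 44·47·46 ≤ 0 and hence z ≤ (1/2)[44 + √(1936 + 4·95128)] = (1/2)[44 + √382448] ≈ (1/2)(44 + 618.4238) = 331.2119.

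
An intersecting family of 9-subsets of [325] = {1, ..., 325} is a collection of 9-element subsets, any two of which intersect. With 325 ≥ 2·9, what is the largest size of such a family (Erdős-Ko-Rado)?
max |F| = C(324, 8) = 2760672930113736

The Erdős-Ko-Rado theorem states: for n ≥ 2k, an intersecting family of k-subsets of an n-element set has size at most C(n − 1, k − 1), with equality for 'star' families {A ⊆ [n] : |A| = k, i ∈ A} (fix an element i). For n = 325, k = 9: C(324, 8) = 2760672930113736.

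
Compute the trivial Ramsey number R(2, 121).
R(2, 121) = 121

R(2, k) = k for all k ≥ 2: in a 2-colouring of K_k, either some edge is red (a red K_2) or all edges are blue (a blue K_k). And K_{120} coloured all-blue has no blue K_121, so R(2, 121) > 120. Hence R(2, 121) = 121.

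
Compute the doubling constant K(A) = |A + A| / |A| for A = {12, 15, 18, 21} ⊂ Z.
K = |A + A| / |A| = 7/4

Enumerate A + A = {a + b : a, b ∈ A}. With |A| = 4, there are |A|^2 = 16 ordered sum pairs; collecting distinct values, A + A = {24, 27, 30, 33, 36, 39, 42}, so |A + A| = 7. Thus K = 7/4. Here |A + A| = 2|A| − 1 = 7, the minimum possible — so K = 7/4 is minimal, which holds iff A is an arithmetic progression.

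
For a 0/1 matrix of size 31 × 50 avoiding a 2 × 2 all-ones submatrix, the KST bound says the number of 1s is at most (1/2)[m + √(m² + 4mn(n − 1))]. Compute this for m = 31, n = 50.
z(31, 50; 2, 2) ≤ (1/2)[31 + √(31² + 4·31·50·49)] = (1/2)[31 + √304761] = 291.5258

Kővári–Sós–Turán: let r_1, ..., r_31 be the row sums and z = Σ r_i the total number of 1s. Each pair of columns can share at most one row with both entries 1 (else a 2×2 all-ones block appears), so Σ_i C(r_i, 2) ≤ C(50, 2) = 1225. By convexity Σ_i C(r_i, 2) ≥ 31·C(z/31, 2) = z(z − 31)/(2·31), giving z² − 31z − 31·50·49 ≤ 0 and hence z ≤ (1/2)[31 + √(961 + 4·75950)] = (1/2)[31 + √304761] ≈ (1/2)(31 + 552.0516) = 291.5258.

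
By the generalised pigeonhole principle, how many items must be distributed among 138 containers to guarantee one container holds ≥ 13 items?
n = (13 − 1)·138 + 1 = 1657

By the generalised pigeonhole principle, to guarantee some box contains ≥ r objects we need more than (r − 1) · k objects total. Threshold: n = (r − 1) · k + 1. With r = 13 and k = 138: n = 12 · 138 + 1 = 1656 + 1 = 1657. For n = 1656 = 12 · 138, we can put exactly 12 objects in every box, avoiding 13 in any single one — so 1657 is tight.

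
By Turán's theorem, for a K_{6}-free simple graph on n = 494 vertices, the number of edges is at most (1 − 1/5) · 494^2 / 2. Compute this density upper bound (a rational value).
Turán density bound = (4/5) · 494^2/2 = 488072/5 ≈ 97614.4

Turán's theorem: ex(n, K_{r+1}) is achieved by the complete r-partite Turán graph T(n, r) with parts as balanced as possible, and is at most (1 − 1/r) · n^2/2. For r = 5, n = 494: the density bound is (4/5) · 244036/2 = 488072/5 ≈ 97614.4. The integer-valued extremum is e(T(494, 5)) = 97614, which is strictly less than the density bound 488072/5 since 5 ∤ 494 (the parts of T(494, 5) cannot all be equal).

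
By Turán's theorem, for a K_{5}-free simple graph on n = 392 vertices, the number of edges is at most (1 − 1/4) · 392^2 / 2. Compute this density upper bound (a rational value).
Turán density bound = (3/4) · 392^2/2 = 57624

Turán's theorem: ex(n, K_{r+1}) is achieved by the complete r-partite Turán graph T(n, r) with parts as balanced as possible, and is at most (1 − 1/r) · n^2/2. For r = 4, n = 392: the density bound is (3/4) · 153664/2 = 57624. Since 4 ∣ 392, the Turán graph T(392, 4) has parts of equal size 98, and its edge count e(T(392, 4)) = 57624 attains the density bound exactly.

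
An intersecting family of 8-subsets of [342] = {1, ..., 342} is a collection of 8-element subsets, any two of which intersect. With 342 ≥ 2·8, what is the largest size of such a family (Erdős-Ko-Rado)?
max |F| = C(341, 7) = 99984606876440

The Erdős-Ko-Rado theorem states: for n ≥ 2k, an intersecting family of k-subsets of an n-element set has size at most C(n − 1, k − 1), with equality for 'star' families {A ⊆ [n] : |A| = k, i ∈ A} (fix an element i). For n = 342, k = 8: C(341, 7) = 99984606876440.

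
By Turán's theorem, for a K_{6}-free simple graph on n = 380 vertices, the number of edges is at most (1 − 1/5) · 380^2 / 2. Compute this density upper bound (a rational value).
Turán density bound = (4/5) · 380^2/2 = 57760

Turán's theorem: ex(n, K_{r+1}) is achieved by the complete r-partite Turán graph T(n, r) with parts as balanced as possible, and is at most (1 − 1/r) · n^2/2. For r = 5, n = 380: the density bound is (4/5) · 144400/2 = 57760. Since 5 ∣ 380, the Turán graph T(380, 5) has parts of equal size 76, and its edge count e(T(380, 5)) = 57760 attains the density bound exactly.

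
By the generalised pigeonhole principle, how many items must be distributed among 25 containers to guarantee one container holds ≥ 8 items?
n = (8 − 1)·25 + 1 = 176

By the generalised pigeonhole principle, to guarantee some box contains ≥ r objects we need more than (r − 1) · k objects total. Threshold: n = (r − 1) · k + 1. With r = 8 and k = 25: n = 7 · 25 + 1 = 175 + 1 = 176. For n = 175 = 7 · 25, we can put exactly 7 objects in every box, avoiding 8 in any single one — so 176 is tight.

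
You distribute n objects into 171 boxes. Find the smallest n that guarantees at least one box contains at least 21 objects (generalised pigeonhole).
n = (21 − 1)·171 + 1 = 3421

By the generalised pigeonhole principle, to guarantee some box contains ≥ r objects we need more than (r − 1) · k objects total. Threshold: n = (r − 1) · k + 1. With r = 21 and k = 171: n = 20 · 171 + 1 = 3420 + 1 = 3421. For n = 3420 = 20 · 171, we can put exactly 20 objects in every box, avoiding 21 in any single one — so 3421 is tight.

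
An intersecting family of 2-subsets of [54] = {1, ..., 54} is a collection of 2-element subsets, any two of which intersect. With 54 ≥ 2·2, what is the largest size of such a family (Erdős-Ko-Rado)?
max |F| = C(53, 1) = 53

The Erdős-Ko-Rado theorem states: for n ≥ 2k, an intersecting family of k-subsets of an n-element set has size at most C(n − 1, k − 1), with equality for 'star' families {A ⊆ [n] : |A| = k, i ∈ A} (fix an element i). For n = 54, k = 2: C(53, 1) = 53.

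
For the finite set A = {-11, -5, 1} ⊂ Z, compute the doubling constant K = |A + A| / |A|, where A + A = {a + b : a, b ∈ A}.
K = |A + A| / |A| = 5/3

Enumerate A + A = {a + b : a, b ∈ A}. With |A| = 3, there are |A|^2 = 9 ordered sum pairs; collecting distinct values, A + A = {-22, -16, -10, -4, 2}, so |A + A| = 5. Thus K = 5/3. Here |A + A| = 2|A| − 1 = 5, the minimum possible — so K = 5/3 is minimal, which holds iff A is an arithmetic progression.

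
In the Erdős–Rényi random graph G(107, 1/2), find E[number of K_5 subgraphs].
E[# K_5] = C(107, 5) · (1/2)^C(5, 2) = 106308566 / 2^10 = 53154283/512 ≈ 103816.958984

For each 5-subset S of vertices (there are C(107, 5) = 106308566 such S), let X_S = 1 if S induces a K_5 (all C(5, 2) = 10 edges present). Then P(X_S = 1) = (1/2)^10 = 1/1024. By linearity of expectation, E[# K_5] = C(107, 5) · (1/2)^10 = 106308566 / 1024 = 53154283/512 ≈ 103816.958984.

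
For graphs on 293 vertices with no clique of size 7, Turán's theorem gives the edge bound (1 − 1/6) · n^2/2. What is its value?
Turán density bound = (5/6) · 293^2/2 = 429245/12 ≈ 35770.4167

Turán's theorem: ex(n, K_{r+1}) is achieved by the complete r-partite Turán graph T(n, r) with parts as balanced as possible, and is at most (1 − 1/r) · n^2/2. For r = 6, n = 293: the density bound is (5/6) · 85849/2 = 429245/12 ≈ 35770.4167. The integer-valued extremum is e(T(293, 6)) = 35770, which is strictly less than the density bound 429245/12 since 6 ∤ 293 (the parts of T(293, 6) cannot all be equal).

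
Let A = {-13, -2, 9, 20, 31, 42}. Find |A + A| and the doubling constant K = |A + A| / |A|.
K = |A + A| / |A| = 11/6

Enumerate A + A = {a + b : a, b ∈ A}. With |A| = 6, there are |A|^2 = 36 ordered sum pairs; collecting distinct values, A + A = {-26, -15, -4, 7, 18, 29, 40, 51, 62, 73, 84}, so |A + A| = 11. Thus K = 11/6. Here |A + A| = 2|A| − 1 = 11, the minimum possible — so K = 11/6 is minimal, which holds iff A is an arithmetic progression.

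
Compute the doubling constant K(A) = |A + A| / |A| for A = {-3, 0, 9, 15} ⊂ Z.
K = |A + A| / |A| = 10/4 = 5/2

Enumerate A + A = {a + b : a, b ∈ A}. With |A| = 4, there are |A|^2 = 16 ordered sum pairs; collecting distinct values, A + A = {-6, -3, 0, 6, 9, 12, 15, 18, 24, 30}, so |A + A| = 10. Thus K = 10/4 = 5/2. For comparison, the minimum possible |A + A| over all 4-element sets is 2·4 − 1 = 7 (so min K = 7/4), attained only by arithmetic progressions.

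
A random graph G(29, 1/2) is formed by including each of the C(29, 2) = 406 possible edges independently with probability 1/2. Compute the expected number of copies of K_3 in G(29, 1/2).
E[# K_3] = C(29, 3) · (1/2)^C(3, 2) = 3654 / 2^3 = 1827/4 = 456.75

For each 3-subset S of vertices (there are C(29, 3) = 3654 such S), let X_S = 1 if S induces a K_3 (all C(3, 2) = 3 edges present). Then P(X_S = 1) = (1/2)^3 = 1/8. By linearity of expectation, E[# K_3] = C(29, 3) · (1/2)^3 = 3654 / 8 = 1827/4 = 456.75.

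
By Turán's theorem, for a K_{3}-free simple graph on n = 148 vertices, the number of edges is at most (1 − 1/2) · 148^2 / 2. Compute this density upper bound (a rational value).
Turán density bound = (1/2) · 148^2/2 = 5476

Turán's theorem: ex(n, K_{r+1}) is achieved by the complete r-partite Turán graph T(n, r) with parts as balanced as possible, and is at most (1 − 1/r) · n^2/2. For r = 2, n = 148: the density bound is (1/2) · 21904/2 = 5476. Since 2 ∣ 148, the Turán graph T(148, 2) has parts of equal size 74, and its edge count e(T(148, 2)) = 5476 attains the density bound exactly.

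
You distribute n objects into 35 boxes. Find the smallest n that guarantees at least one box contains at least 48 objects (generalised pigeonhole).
n = (48 − 1)·35 + 1 = 1646

By the generalised pigeonhole principle, to guarantee some box contains ≥ r objects we need more than (r − 1) · k objects total. Threshold: n = (r − 1) · k + 1. With r = 48 and k = 35: n = 47 · 35 + 1 = 1645 + 1 = 1646. For n = 1645 = 47 · 35, we can put exactly 47 objects in every box, avoiding 48 in any single one — so 1646 is tight.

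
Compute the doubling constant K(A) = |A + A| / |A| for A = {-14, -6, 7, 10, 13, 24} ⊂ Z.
K = |A + A| / |A| = 20/6 = 10/3

Enumerate A + A = {a + b : a, b ∈ A}. With |A| = 6, there are |A|^2 = 36 ordered sum pairs; collecting distinct values, A + A = {-28, -20, -12, -7, -4, -1, 1, 4, 7, 10, 14, 17, 18, 20, 23, 26, 31, 34, 37, 48}, so |A + A| = 20. Thus K = 20/6 = 10/3. For comparison, the minimum possible |A + A| over all 6-element sets is 2·6 − 1 = 11 (so min K = 11/6), attained only by arithmetic progressions.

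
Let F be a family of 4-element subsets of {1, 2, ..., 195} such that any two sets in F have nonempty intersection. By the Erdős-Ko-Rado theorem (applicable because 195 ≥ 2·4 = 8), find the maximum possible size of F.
max |F| = C(194, 3) = 1198144

Erdős-Ko-Rado (1961): when n ≥ 2k, max |F| = C(n−1, k−1). The bound is attained by the star {A : i ∈ A} for any fixed i ∈ [n]. Here C(195−1, 4−1) = C(194, 3) = 1198144.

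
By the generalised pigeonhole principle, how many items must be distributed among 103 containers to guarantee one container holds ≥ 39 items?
n = (39 − 1)·103 + 1 = 3915

By the generalised pigeonhole principle, to guarantee some box contains ≥ r objects we need more than (r − 1) · k objects total. Threshold: n = (r − 1) · k + 1. With r = 39 and k = 103: n = 38 · 103 + 1 = 3914 + 1 = 3915. For n = 3914 = 38 · 103, we can put exactly 38 objects in every box, avoiding 39 in any single one — so 3915 is tight.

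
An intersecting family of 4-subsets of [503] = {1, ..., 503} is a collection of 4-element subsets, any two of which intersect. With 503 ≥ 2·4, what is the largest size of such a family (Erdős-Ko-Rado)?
max |F| = C(502, 3) = 20958500

Erdős-Ko-Rado (1961): when n ≥ 2k, max |F| = C(n−1, k−1). The bound is attained by the star {A : i ∈ A} for any fixed i ∈ [n]. Here C(503−1, 4−1) = C(502, 3) = 20958500.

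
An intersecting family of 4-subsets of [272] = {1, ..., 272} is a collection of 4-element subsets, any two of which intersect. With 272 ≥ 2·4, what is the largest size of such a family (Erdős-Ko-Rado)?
max |F| = C(271, 3) = 3280455

The Erdős-Ko-Rado theorem states: for n ≥ 2k, an intersecting family of k-subsets of an n-element set has size at most C(n − 1, k − 1), with equality for 'star' families {A ⊆ [n] : |A| = k, i ∈ A} (fix an element i). For n = 272, k = 4: C(271, 3) = 3280455.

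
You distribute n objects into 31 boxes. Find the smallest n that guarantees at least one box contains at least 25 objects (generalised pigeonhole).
n = (25 − 1)·31 + 1 = 745

By the generalised pigeonhole principle, to guarantee some box contains ≥ r objects we need more than (r − 1) · k objects total. Threshold: n = (r − 1) · k + 1. With r = 25 and k = 31: n = 24 · 31 + 1 = 744 + 1 = 745. For n = 744 = 24 · 31, we can put exactly 24 objects in every box, avoiding 25 in any single one — so 745 is tight.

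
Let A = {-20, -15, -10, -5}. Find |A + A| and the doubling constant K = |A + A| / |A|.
K = |A + A| / |A| = 7/4

Enumerate A + A = {a + b : a, b ∈ A}. With |A| = 4, there are |A|^2 = 16 ordered sum pairs; collecting distinct values, A + A = {-40, -35, -30, -25, -20, -15, -10}, so |A + A| = 7. Thus K = 7/4. Here |A + A| = 2|A| − 1 = 7, the minimum possible — so K = 7/4 is minimal, which holds iff A is an arithmetic progression.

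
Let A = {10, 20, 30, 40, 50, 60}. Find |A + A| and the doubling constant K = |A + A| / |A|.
K = |A + A| / |A| = 11/6

Enumerate A + A = {a + b : a, b ∈ A}. With |A| = 6, there are |A|^2 = 36 ordered sum pairs; collecting distinct values, A + A = {20, 30, 40, 50, 60, 70, 80, 90, 100, 110, 120}, so |A + A| = 11. Thus K = 11/6. Here |A + A| = 2|A| − 1 = 11, the minimum possible — so K = 11/6 is minimal, which holds iff A is an arithmetic progression.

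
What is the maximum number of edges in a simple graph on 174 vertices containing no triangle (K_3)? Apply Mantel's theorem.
ex(174, K_3) = ⌊174^2/4⌋ = 7569

Mantel (1907): a triangle-free graph on n vertices has at most ⌊n^2/4⌋ edges, with equality for the complete bipartite graph K_{⌊n/2⌋, ⌈n/2⌉}. For n = 174: ⌊174^2/4⌋ = ⌊30276/4⌋ = 7569. The extremal graph is K_{87, 87}, which has 87·87 = 7569 edges.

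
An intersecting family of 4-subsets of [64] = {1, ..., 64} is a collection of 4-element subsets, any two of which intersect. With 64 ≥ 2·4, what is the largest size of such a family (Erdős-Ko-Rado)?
max |F| = C(63, 3) = 39711

Erdős-Ko-Rado (1961): when n ≥ 2k, max |F| = C(n−1, k−1). The bound is attained by the star {A : i ∈ A} for any fixed i ∈ [n]. Here C(64−1, 4−1) = C(63, 3) = 39711.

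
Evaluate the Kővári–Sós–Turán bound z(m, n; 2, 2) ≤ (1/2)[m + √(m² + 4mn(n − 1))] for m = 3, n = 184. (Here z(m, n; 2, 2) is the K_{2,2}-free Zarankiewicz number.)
z(3, 184; 2, 2) ≤ (1/2)[3 + √(3² + 4·3·184·183)] = (1/2)[3 + √404073] = 319.3337

Kővári–Sós–Turán: let r_1, ..., r_3 be the row sums and z = Σ r_i the total number of 1s. Each pair of columns can share at most one row with both entries 1 (else a 2×2 all-ones block appears), so Σ_i C(r_i, 2) ≤ C(184, 2) = 16836. By convexity Σ_i C(r_i, 2) ≥ 3·C(z/3, 2) = z(z − 3)/(2·3), giving z² − 3z − 3·184·183 ≤ 0 and hence z ≤ (1/2)[3 + √(9 + 4·101016)] = (1/2)[3 + √404073] ≈ (1/2)(3 + 635.6674) = 319.3337.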